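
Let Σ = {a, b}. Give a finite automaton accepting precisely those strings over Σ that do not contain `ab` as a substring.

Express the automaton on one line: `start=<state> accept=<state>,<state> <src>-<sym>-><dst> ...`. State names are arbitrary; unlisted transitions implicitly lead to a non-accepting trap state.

start=q0 accept=q0,q1 q0-a->q1 q0-b->q0 q1-a->q1 q1-b->q2 q2-a->q2 q2-b->q2

This is the complement of 'contains `ab`'. Use the same substring-matching states — q0 through q2 holding how much of `ab` has just been matched — but flip the accepting set: everything except the trap q2 accepts.
A 3-state machine:
        a   b  
>* q0   q1  q0 
 * q1   q1  q2 
   q2   q2  q2 
(> = start, * = accepting)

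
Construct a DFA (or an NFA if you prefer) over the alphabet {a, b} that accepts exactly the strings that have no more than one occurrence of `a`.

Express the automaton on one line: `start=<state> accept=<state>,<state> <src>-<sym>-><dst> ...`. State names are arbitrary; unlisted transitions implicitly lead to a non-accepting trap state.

start=q0 accept=q0,q1 q0-a->q1 q0-b->q0 q1-a->q2 q1-b->q1 q2-a->q2 q2-b->q2

Only the number of `a`s matters, and only up to 2. Make a chain q0 → q1 → q2 advanced by each `a` (with q2 absorbing); every other symbol self-loops. The accepting set is {q0, q1}.
With 3 states:
        a   b  
>* q0   q1  q0 
 * q1   q2  q1 
   q2   q2  q2 
(> = start, * = accepting)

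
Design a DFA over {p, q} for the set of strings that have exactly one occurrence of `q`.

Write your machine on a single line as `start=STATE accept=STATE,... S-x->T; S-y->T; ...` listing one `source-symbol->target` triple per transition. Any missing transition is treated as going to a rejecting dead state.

start=A; accept=B; A-p->A; A-q->B; B-p->B; B-q->C; C-p->C; C-q->C

Only the number of `q`s matters, and only up to 2. Make a chain A → B → C advanced by each `q` (with C absorbing); every other symbol self-loops. The accepting set is {B}.
With 3 states:
       p  q 
>  A   A  B 
 * B   B  C 
   C   C  C 
(> = start, * = accepting)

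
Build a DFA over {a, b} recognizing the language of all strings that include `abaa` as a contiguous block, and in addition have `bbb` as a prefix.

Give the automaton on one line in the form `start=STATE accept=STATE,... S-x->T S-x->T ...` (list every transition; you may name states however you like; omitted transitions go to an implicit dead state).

Handle the two conditions separately and then intersect. One (5 states) tracks whether and how much of `abaa` has been seen; the other (5 states) tracks whether the input so far still matches the prefix `bbb`. Each combined state is a pair, one component from each; accept when both components accept. Minimizing collapses redundant product states.
9 states suffice.
        a   b  
>  s0   s1  s2 
   s1   s1  s1 
   s2   s1  s3 
   s3   s1  s4 
   s4   s5  s4 
   s5   s5  s6 
   s6   s7  s4 
   s7   s8  s6 
 * s8   s8  s8 
(> = start, * = accepting)

start=s0 accept=s8 s0-a->s1 s0-b->s2 s1-a->s1 s1-b->s1 s2-a->s1 s2-b->s3 s3-a->s1 s3-b->s4 s4-a->s5 s4-b->s4 s5-a->s5 s5-b->s6 s6-a->s7 s6-b->s4 s7-a->s8 s7-b->s6 s8-a->s8 s8-b->s8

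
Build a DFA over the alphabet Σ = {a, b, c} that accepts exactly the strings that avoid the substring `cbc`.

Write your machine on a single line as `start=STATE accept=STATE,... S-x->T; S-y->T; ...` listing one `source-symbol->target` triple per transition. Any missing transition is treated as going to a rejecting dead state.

start=q0; accept=q0,q1,q2; q0-a->q0; q0-b->q0; q0-c->q1; q1-a->q0; q1-b->q2; q1-c->q1; q2-a->q0; q2-b->q0; q2-c->q3; q3-a->q3; q3-b->q3; q3-c->q3

This is the complement of 'contains `cbc`'. Use the same substring-matching states — q0 through q3 holding how much of `cbc` has just been matched — but flip the accepting set: everything except the trap q3 accepts.
A 4-state machine:
        a   b   c  
>* q0   q0  q0  q1 
 * q1   q0  q2  q1 
 * q2   q0  q0  q3 
   q3   q3  q3  q3 
(> = start, * = accepting)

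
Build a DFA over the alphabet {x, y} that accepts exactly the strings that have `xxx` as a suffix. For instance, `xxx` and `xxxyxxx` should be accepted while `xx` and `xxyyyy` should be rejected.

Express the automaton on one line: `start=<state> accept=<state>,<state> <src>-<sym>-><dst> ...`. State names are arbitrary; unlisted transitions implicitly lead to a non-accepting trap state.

start=S0 accept=S3 S0-x->S1 S0-y->S0 S1-x->S2 S1-y->S0 S2-x->S3 S2-y->S0 S3-x->S3 S3-y->S0

Remember how much of `xxx` the current input suffix matches. State S0 means no match yet; S1 means the last symbol is `x`; S2 means the last 2 symbols are `xx`; S3 means the last 3 symbols are `xxx`. Only S3 accepts. On a mismatch, fall back to the longest proper suffix that is still a prefix of `xxx`.
        x   y  
>  S0   S1  S0 
   S1   S2  S0 
   S2   S3  S0 
 * S3   S3  S0 
(> = start, * = accepting)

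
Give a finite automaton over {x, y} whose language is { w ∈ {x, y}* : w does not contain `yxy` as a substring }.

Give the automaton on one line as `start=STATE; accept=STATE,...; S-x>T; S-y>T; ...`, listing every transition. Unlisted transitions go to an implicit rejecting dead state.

Track partial matches of the forbidden pattern `yxy`. State s3 is a dead state reached once `yxy` has occurred; every other state accepts. s0 means no part of `yxy` is currently matched.
A 4-state machine:
        x   y  
>* s0   s0  s1 
 * s1   s2  s1 
 * s2   s0  s3 
   s3   s3  s3 
(> = start, * = accepting)

start=s0; accept=s0,s1,s2; s0-x>s0; s0-y>s1; s1-x>s2; s1-y>s1; s2-x>s0; s2-y>s3; s3-x>s3; s3-y>s3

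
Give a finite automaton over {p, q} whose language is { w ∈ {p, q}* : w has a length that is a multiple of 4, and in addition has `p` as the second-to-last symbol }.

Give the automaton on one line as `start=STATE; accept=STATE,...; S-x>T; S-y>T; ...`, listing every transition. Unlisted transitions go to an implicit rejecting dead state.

start=A; accept=L,M; A-p>B; A-q>C; B-p>D; B-q>E; C-p>F; C-q>G; D-p>H; D-q>I; E-p>J; E-q>K; F-p>H; F-q>I; G-p>J; G-q>K; H-p>L; H-q>M; I-p>N; I-q>O; J-p>L; J-q>M; K-p>N; K-q>O; L-p>P; L-q>Q; M-p>R; M-q>S; N-p>P; N-q>Q; O-p>R; O-q>S; P-p>D; P-q>E; Q-p>F; Q-q>G; R-p>D; R-q>E; S-p>F; S-q>G

Run two small machines in parallel and take their product. One (4 states) tracks the input length modulo 4; the other (7 states) tracks the last 2 symbols read. Each combined state is a pair, one component from each; accept when both components accept.
       p  q 
>  A   B  C 
   B   D  E 
   C   F  G 
   D   H  I 
   E   J  K 
   F   H  I 
   G   J  K 
   H   L  M 
   I   N  O 
   J   L  M 
   K   N  O 
 * L   P  Q 
 * M   R  S 
   N   P  Q 
   O   R  S 
   P   D  E 
   Q   F  G 
   R   D  E 
   S   F  G 
(> = start, * = accepting)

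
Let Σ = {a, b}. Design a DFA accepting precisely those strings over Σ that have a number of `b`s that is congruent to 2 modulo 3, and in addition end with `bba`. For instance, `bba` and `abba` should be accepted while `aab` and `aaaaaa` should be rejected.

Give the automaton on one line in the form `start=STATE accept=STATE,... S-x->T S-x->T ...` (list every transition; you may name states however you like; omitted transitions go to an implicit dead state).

start=s0 accept=s5 s0-a->s0 s0-b->s1 s1-a->s2 s1-b->s3 s2-a->s2 s2-b->s4 s3-a->s5 s3-b->s0 s4-a->s4 s4-b->s0 s5-a->s4 s5-b->s0

Build one automaton per condition and run them in lockstep. One (3 states) tracks the count of `b`s modulo 3; the other (4 states) tracks how much of the suffix `bba` has currently been matched. Each combined state is a pair, one component from each; accept when both components accept. After merging equivalent states the machine shrinks.
A 6-state machine:
        a   b  
>  s0   s0  s1 
   s1   s2  s3 
   s2   s2  s4 
   s3   s5  s0 
   s4   s4  s0 
 * s5   s4  s0 
(> = start, * = accepting)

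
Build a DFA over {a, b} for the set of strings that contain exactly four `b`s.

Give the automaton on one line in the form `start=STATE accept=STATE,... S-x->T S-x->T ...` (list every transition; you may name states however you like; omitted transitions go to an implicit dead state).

start=S0 accept=S4 S0-a->S0 S0-b->S1 S1-a->S1 S1-b->S2 S2-a->S2 S2-b->S3 S3-a->S3 S3-b->S4 S4-a->S4 S4-b->S5 S5-a->S5 S5-b->S5

Count `b`s, saturating at 5: states S0 through S4 mean 0 through 4 `b`s seen; S5 means more than 4. Each `b` increments (capped at S5); other symbols loop. Accept from {S4}.
        a   b  
>  S0   S0  S1 
   S1   S1  S2 
   S2   S2  S3 
   S3   S3  S4 
 * S4   S4  S5 
   S5   S5  S5 
(> = start, * = accepting)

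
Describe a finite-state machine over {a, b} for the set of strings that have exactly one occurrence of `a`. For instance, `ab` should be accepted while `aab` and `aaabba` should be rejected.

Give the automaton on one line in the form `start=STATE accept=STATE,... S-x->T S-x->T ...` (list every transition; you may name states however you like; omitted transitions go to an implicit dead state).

start=q0 accept=q1 q0-a->q1 q0-b->q0 q1-a->q2 q1-b->q1 q2-a->q2 q2-b->q2

Only the number of `a`s matters, and only up to 2. Make a chain q0 → q1 → q2 advanced by each `a` (with q2 absorbing); every other symbol self-loops. The accepting set is {q1}.
A 3-state machine:
        a   b  
>  q0   q1  q0 
 * q1   q2  q1 
   q2   q2  q2 
(> = start, * = accepting)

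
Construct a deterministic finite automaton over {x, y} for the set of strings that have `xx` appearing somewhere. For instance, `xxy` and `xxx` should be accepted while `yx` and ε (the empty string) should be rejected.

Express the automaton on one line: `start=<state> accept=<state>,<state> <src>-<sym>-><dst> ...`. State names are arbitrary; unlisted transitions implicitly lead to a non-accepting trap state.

start=A accept=C A-x->B A-y->A B-x->C B-y->A C-x->C C-y->C

Track how much of `xx` has been matched so far: state A is no progress, C is the absorbing accept state reached once `xx` has occurred. Intermediate states record partial matches; on a mismatch, fall back to the longest reusable overlap.
A 3-state machine:
       x  y 
>  A   B  A 
   B   C  A 
 * C   C  C 
(> = start, * = accepting)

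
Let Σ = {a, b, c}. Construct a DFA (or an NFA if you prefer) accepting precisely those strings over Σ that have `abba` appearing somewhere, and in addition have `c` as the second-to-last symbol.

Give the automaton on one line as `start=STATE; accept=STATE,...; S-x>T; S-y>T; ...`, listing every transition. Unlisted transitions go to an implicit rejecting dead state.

Run two small machines in parallel and take their product. One (5 states) tracks whether and how much of `abba` has been seen; the other (13 states) tracks the last 2 symbols read. Each combined state is a pair, one component from each; accept when both components accept. After merging equivalent states the machine shrinks.
With 8 states:
        a   b   c  
>  q0   q1  q0  q0 
   q1   q1  q2  q0 
   q2   q1  q3  q0 
   q3   q4  q0  q0 
   q4   q4  q4  q5 
   q5   q6  q6  q7 
 * q6   q4  q4  q5 
 * q7   q6  q6  q7 
(> = start, * = accepting)

start=q0; accept=q6,q7; q0-a>q1; q0-b>q0; q0-c>q0; q1-a>q1; q1-b>q2; q1-c>q0; q2-a>q1; q2-b>q3; q2-c>q0; q3-a>q4; q3-b>q0; q3-c>q0; q4-a>q4; q4-b>q4; q4-c>q5; q5-a>q6; q5-b>q6; q5-c>q7; q6-a>q4; q6-b>q4; q6-c>q5; q7-a>q6; q7-b>q6; q7-c>q7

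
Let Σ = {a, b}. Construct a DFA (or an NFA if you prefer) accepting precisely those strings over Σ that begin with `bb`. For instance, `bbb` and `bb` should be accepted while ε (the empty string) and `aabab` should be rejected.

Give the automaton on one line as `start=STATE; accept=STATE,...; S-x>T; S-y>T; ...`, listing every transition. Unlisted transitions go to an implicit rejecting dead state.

Check the first 2 symbols one by one: q0 through q1 record how many have matched `bb` so far; any wrong symbol goes to the dead state q3. After all 2 match we enter the accepting sink q2.
4 states suffice.
        a   b  
>  q0   q3  q1 
   q1   q3  q2 
 * q2   q2  q2 
   q3   q3  q3 
(> = start, * = accepting)

start=q0; accept=q2; q0-a>q3; q0-b>q1; q1-a>q3; q1-b>q2; q2-a>q2; q2-b>q2; q3-a>q3; q3-b>q3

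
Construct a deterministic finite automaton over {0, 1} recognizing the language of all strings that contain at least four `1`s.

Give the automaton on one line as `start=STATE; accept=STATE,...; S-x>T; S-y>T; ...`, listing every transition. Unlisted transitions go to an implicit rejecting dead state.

Count `1`s, saturating at 5: states q0 through q4 mean 0 through 4 `1`s seen; q5 means more than 4. Each `1` increments (capped at q5); other symbols loop. Accept from {q4, q5}.
With 6 states:
        0   1  
>  q0   q0  q1 
   q1   q1  q2 
   q2   q2  q3 
   q3   q3  q4 
 * q4   q4  q5 
 * q5   q5  q5 
(> = start, * = accepting)

start=q0; accept=q4,q5; q0-0>q0; q0-1>q1; q1-0>q1; q1-1>q2; q2-0>q2; q2-1>q3; q3-0>q3; q3-1>q4; q4-0>q4; q4-1>q5; q5-0>q5; q5-1>q5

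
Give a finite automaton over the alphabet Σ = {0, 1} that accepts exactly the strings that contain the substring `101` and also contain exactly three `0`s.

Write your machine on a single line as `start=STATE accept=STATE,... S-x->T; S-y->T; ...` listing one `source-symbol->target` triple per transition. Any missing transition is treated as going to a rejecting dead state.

start=q0; accept=q16; q0-0->q1; q0-1->q2; q1-0->q3; q1-1->q4; q2-0->q5; q2-1->q2; q3-0->q6; q3-1->q7; q4-0->q8; q4-1->q4; q5-0->q3; q5-1->q9; q6-0->q10; q6-1->q11; q7-0->q12; q7-1->q7; q8-0->q6; q8-1->q13; q9-0->q13; q9-1->q9; q10-0->q10; q10-1->q14; q11-0->q15; q11-1->q11; q12-0->q10; q12-1->q16; q13-0->q16; q13-1->q13; q14-0->q15; q14-1->q14; q15-0->q10; q15-1->q17; q16-0->q17; q16-1->q16; q17-0->q17; q17-1->q17

Build one automaton per condition and run them in lockstep. One (4 states) tracks whether and how much of `101` has been seen; the other (5 states) tracks the count of `0`s, saturating at 4. Each combined state is a pair, one component from each; accept when both components accept.
          0    1  
>  q0     q1   q2 
   q1     q3   q4 
   q2     q5   q2 
   q3     q6   q7 
   q4     q8   q4 
   q5     q3   q9 
   q6    q10  q11 
   q7    q12   q7 
   q8     q6  q13 
   q9    q13   q9 
   q10   q10  q14 
   q11   q15  q11 
   q12   q10  q16 
   q13   q16  q13 
   q14   q15  q14 
   q15   q10  q17 
 * q16   q17  q16 
   q17   q17  q17 
(> = start, * = accepting)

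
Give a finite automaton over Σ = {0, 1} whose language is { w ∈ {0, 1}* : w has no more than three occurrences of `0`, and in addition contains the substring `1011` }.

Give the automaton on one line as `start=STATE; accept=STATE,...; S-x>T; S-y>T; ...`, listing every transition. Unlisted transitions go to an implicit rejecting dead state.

start=s0; accept=s12,s14,s15; s0-0>s1; s0-1>s2; s1-0>s3; s1-1>s4; s2-0>s5; s2-1>s2; s3-0>s6; s3-1>s7; s4-0>s8; s4-1>s4; s5-0>s3; s5-1>s9; s6-0>s6; s6-1>s6; s7-0>s10; s7-1>s7; s8-0>s6; s8-1>s11; s9-0>s8; s9-1>s12; s10-0>s6; s10-1>s13; s11-0>s10; s11-1>s14; s12-0>s14; s12-1>s12; s13-0>s6; s13-1>s15; s14-0>s15; s14-1>s14; s15-0>s6; s15-1>s15

Handle the two conditions separately and then intersect. The first has 5 states tracking the count of `0`s, saturating at 4; the second has 5 states tracking whether and how much of `1011` has been seen. A product state is a pair (one from each), accepting exactly when both do. After merging equivalent states the machine shrinks.
With 16 states:
          0    1  
>  s0     s1   s2 
   s1     s3   s4 
   s2     s5   s2 
   s3     s6   s7 
   s4     s8   s4 
   s5     s3   s9 
   s6     s6   s6 
   s7    s10   s7 
   s8     s6  s11 
   s9     s8  s12 
   s10    s6  s13 
   s11   s10  s14 
 * s12   s14  s12 
   s13    s6  s15 
 * s14   s15  s14 
 * s15    s6  s15 
(> = start, * = accepting)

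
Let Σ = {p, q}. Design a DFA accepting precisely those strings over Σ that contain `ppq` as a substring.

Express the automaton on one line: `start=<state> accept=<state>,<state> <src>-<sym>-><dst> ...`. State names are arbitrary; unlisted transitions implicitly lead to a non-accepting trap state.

start=S0 accept=S3 S0-p->S1 S0-q->S0 S1-p->S2 S1-q->S0 S2-p->S2 S2-q->S3 S3-p->S3 S3-q->S3

States S0..S2 record the length of the longest prefix of `ppq` that matches the current input suffix. Reaching S3 means `ppq` has been seen, and we stay there forever. Accept from S3.
        p   q  
>  S0   S1  S0 
   S1   S2  S0 
   S2   S2  S3 
 * S3   S3  S3 
(> = start, * = accepting)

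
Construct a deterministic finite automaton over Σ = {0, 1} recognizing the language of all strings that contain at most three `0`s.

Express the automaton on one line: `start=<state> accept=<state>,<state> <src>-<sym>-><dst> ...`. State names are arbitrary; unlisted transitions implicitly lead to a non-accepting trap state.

Only the number of `0`s matters, and only up to 4. Make a chain q0 → q1 → q2 → q3 → q4 advanced by each `0` (with q4 absorbing); every other symbol self-loops. The accepting set is {q0, q1, q2, q3}.
A 5-state machine:
        0   1  
>* q0   q1  q0 
 * q1   q2  q1 
 * q2   q3  q2 
 * q3   q4  q3 
   q4   q4  q4 
(> = start, * = accepting)

start=q0 accept=q0,q1,q2,q3 q0-0->q1 q0-1->q0 q1-0->q2 q1-1->q1 q2-0->q3 q2-1->q2 q3-0->q4 q3-1->q3 q4-0->q4 q4-1->q4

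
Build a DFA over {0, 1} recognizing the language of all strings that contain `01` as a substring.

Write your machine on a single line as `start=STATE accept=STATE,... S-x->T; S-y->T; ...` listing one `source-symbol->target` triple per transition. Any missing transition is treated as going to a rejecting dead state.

States q0..q1 record the length of the longest prefix of `01` that matches the current input suffix. Reaching q2 means `01` has been seen, and we stay there forever. Accept from q2.
With 3 states:
        0   1  
>  q0   q1  q0 
   q1   q1  q2 
 * q2   q2  q2 
(> = start, * = accepting)

start=q0; accept=q2; q0-0->q1; q0-1->q0; q1-0->q1; q1-1->q2; q2-0->q2; q2-1->q2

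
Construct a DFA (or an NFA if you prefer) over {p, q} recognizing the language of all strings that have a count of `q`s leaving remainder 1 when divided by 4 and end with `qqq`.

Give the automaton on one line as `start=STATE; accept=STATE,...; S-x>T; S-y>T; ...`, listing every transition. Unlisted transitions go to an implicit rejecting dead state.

start=A; accept=G; A-p>A; A-q>B; B-p>B; B-q>C; C-p>C; C-q>D; D-p>E; D-q>F; E-p>E; E-q>A; F-p>A; F-q>G; G-p>B; G-q>C

Run two small machines in parallel and take their product. The first has 4 states tracking the count of `q`s modulo 4; the second has 4 states tracking how much of the suffix `qqq` has currently been matched. A product state is a pair (one from each), accepting exactly when both do. After merging equivalent states the machine shrinks.
       p  q 
>  A   A  B 
   B   B  C 
   C   C  D 
   D   E  F 
   E   E  A 
   F   A  G 
 * G   B  C 
(> = start, * = accepting)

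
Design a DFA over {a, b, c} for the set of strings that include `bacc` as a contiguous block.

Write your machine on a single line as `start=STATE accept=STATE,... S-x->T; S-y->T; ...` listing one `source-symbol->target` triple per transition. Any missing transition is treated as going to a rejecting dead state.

States S0..S3 record the length of the longest prefix of `bacc` that matches the current input suffix. Reaching S4 means `bacc` has been seen, and we stay there forever. Accept from S4.
5 states suffice.
        a   b   c  
>  S0   S0  S1  S0 
   S1   S2  S1  S0 
   S2   S0  S1  S3 
   S3   S0  S1  S4 
 * S4   S4  S4  S4 
(> = start, * = accepting)

start=S0; accept=S4; S0-a->S0; S0-b->S1; S0-c->S0; S1-a->S2; S1-b->S1; S1-c->S0; S2-a->S0; S2-b->S1; S2-c->S3; S3-a->S0; S3-b->S1; S3-c->S4; S4-a->S4; S4-b->S4; S4-c->S4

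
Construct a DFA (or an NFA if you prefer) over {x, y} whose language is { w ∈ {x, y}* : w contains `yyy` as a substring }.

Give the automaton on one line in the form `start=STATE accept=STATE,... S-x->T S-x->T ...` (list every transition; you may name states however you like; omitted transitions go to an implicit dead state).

Track how much of `yyy` has been matched so far: state q0 is no progress, q3 is the absorbing accept state reached once `yyy` has occurred. Intermediate states record partial matches; on a mismatch, fall back to the longest reusable overlap.
4 states suffice.
        x   y  
>  q0   q0  q1 
   q1   q0  q2 
   q2   q0  q3 
 * q3   q3  q3 
(> = start, * = accepting)

start=q0 accept=q3 q0-x->q0 q0-y->q1 q1-x->q0 q1-y->q2 q2-x->q0 q2-y->q3 q3-x->q3 q3-y->q3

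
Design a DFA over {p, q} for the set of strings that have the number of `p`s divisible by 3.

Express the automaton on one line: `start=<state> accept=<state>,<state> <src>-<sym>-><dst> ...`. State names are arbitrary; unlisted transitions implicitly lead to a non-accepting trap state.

Keep the running count of `p`s modulo 3: each `p` advances along the cycle S0 → S1 → S2 → S0 while other symbols loop. Accept at S0.
        p   q  
>* S0   S1  S0 
   S1   S2  S1 
   S2   S0  S2 
(> = start, * = accepting)

start=S0 accept=S0 S0-p->S1 S0-q->S0 S1-p->S2 S1-q->S1 S2-p->S0 S2-q->S2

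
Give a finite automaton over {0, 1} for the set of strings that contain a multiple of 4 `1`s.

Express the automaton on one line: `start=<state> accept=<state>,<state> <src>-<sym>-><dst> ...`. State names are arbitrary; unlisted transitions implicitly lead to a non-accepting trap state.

The only thing that matters is how many `1`s have appeared, reduced mod 4. Use one state per residue: q0 for 0, …, q3 for 3. Reading `1` moves to the next residue; anything else stays put. q0 is accepting.
With 4 states:
        0   1  
>* q0   q0  q1 
   q1   q1  q2 
   q2   q2  q3 
   q3   q3  q0 
(> = start, * = accepting)

start=q0 accept=q0 q0-0->q0 q0-1->q1 q1-0->q1 q1-1->q2 q2-0->q2 q2-1->q3 q3-0->q3 q3-1->q0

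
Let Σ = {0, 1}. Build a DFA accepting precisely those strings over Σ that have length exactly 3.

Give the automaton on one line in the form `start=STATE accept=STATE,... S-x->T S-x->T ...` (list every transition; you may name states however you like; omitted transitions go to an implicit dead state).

start=q0 accept=q3 q0-0->q1 q0-1->q1 q1-0->q2 q1-1->q2 q2-0->q3 q2-1->q3 q3-0->q4 q3-1->q4 q4-0->q4 q4-1->q4

Count input length up to 4: every symbol moves from q0 toward q4, which means 'more than 3' and absorbs. Accept from {q3}.
        0   1  
>  q0   q1  q1 
   q1   q2  q2 
   q2   q3  q3 
 * q3   q4  q4 
   q4   q4  q4 
(> = start, * = accepting)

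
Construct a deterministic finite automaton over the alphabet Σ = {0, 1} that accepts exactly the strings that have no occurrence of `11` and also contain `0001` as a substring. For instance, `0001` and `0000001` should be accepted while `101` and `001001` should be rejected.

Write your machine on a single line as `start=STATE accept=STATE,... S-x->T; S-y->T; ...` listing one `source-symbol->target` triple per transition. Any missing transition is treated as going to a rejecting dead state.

start=s0; accept=s7,s9; s0-0->s1; s0-1->s2; s1-0->s3; s1-1->s2; s2-0->s1; s2-1->s4; s3-0->s5; s3-1->s2; s4-0->s6; s4-1->s4; s5-0->s5; s5-1->s7; s6-0->s8; s6-1->s4; s7-0->s9; s7-1->s10; s8-0->s11; s8-1->s4; s9-0->s9; s9-1->s7; s10-0->s10; s10-1->s10; s11-0->s11; s11-1->s10

Build one automaton per condition and run them in lockstep. One (3 states) tracks partial matches of the forbidden pattern `11`; the other (5 states) tracks whether and how much of `0001` has been seen. Each combined state is a pair, one component from each; accept when both components accept.
With 12 states:
          0    1  
>  s0     s1   s2 
   s1     s3   s2 
   s2     s1   s4 
   s3     s5   s2 
   s4     s6   s4 
   s5     s5   s7 
   s6     s8   s4 
 * s7     s9  s10 
   s8    s11   s4 
 * s9     s9   s7 
   s10   s10  s10 
   s11   s11  s10 
(> = start, * = accepting)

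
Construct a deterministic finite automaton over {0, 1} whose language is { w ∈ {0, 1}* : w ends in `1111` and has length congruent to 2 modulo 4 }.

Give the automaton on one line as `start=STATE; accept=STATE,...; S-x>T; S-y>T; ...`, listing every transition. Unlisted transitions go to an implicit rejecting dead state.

Run two small machines in parallel and take their product. One (5 states) tracks how much of the suffix `1111` has currently been matched; the other (4 states) tracks the input length modulo 4. Each combined state is a pair, one component from each; accept when both components accept. After merging equivalent states the machine shrinks.
An 8-state machine:
        0   1  
>  S0   S1  S1 
   S1   S2  S2 
   S2   S3  S4 
   S3   S0  S0 
   S4   S0  S5 
   S5   S1  S6 
   S6   S2  S7 
 * S7   S3  S4 
(> = start, * = accepting)

start=S0; accept=S7; S0-0>S1; S0-1>S1; S1-0>S2; S1-1>S2; S2-0>S3; S2-1>S4; S3-0>S0; S3-1>S0; S4-0>S0; S4-1>S5; S5-0>S1; S5-1>S6; S6-0>S2; S6-1>S7; S7-0>S3; S7-1>S4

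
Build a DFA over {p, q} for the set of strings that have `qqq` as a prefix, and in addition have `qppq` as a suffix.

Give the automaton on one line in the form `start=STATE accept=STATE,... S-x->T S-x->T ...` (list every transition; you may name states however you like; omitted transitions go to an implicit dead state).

start=A accept=M A-p->B A-q->C B-p->B B-q->D C-p->E C-q->F D-p->E D-q->D E-p->G E-q->D F-p->E F-q->H G-p->B G-q->I H-p->J H-q->H I-p->E I-q->D J-p->K J-q->H K-p->L K-q->M L-p->L L-q->H M-p->J M-q->H

Run two small machines in parallel and take their product. The first has 5 states tracking whether the input so far still matches the prefix `qqq`; the second has 5 states tracking how much of the suffix `qppq` has currently been matched. A product state is a pair (one from each), accepting exactly when both do.
A 13-state machine:
       p  q 
>  A   B  C 
   B   B  D 
   C   E  F 
   D   E  D 
   E   G  D 
   F   E  H 
   G   B  I 
   H   J  H 
   I   E  D 
   J   K  H 
   K   L  M 
   L   L  H 
 * M   J  H 
(> = start, * = accepting)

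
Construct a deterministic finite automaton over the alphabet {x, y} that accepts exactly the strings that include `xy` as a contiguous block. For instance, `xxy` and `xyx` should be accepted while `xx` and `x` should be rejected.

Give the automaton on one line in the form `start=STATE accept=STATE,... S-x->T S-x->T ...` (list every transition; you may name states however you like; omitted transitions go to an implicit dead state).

start=q0 accept=q2 q0-x->q1 q0-y->q0 q1-x->q1 q1-y->q2 q2-x->q2 q2-y->q2

States q0..q1 record the length of the longest prefix of `xy` that matches the current input suffix. Reaching q2 means `xy` has been seen, and we stay there forever. Accept from q2.
A 3-state machine:
        x   y  
>  q0   q1  q0 
   q1   q1  q2 
 * q2   q2  q2 
(> = start, * = accepting)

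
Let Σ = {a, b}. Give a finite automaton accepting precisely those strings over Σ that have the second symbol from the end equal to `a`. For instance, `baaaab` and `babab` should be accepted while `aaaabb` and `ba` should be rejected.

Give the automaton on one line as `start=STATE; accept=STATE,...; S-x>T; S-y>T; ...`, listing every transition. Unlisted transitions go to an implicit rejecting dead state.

start=s0; accept=s3,s4; s0-a>s1; s0-b>s2; s1-a>s3; s1-b>s4; s2-a>s5; s2-b>s6; s3-a>s3; s3-b>s4; s4-a>s5; s4-b>s6; s5-a>s3; s5-b>s4; s6-a>s5; s6-b>s6

Because acceptance depends on a position counted from the end, the machine has to buffer the most recent 2 symbols. Make each state the string of the last up-to-2 symbols read; on input `x` shift the window left and append `x`. Accept when the buffered window has length 2 and begins with `a`.
7 states suffice.
        a   b  
>  s0   s1  s2 
   s1   s3  s4 
   s2   s5  s6 
 * s3   s3  s4 
 * s4   s5  s6 
   s5   s3  s4 
   s6   s5  s6 
(> = start, * = accepting)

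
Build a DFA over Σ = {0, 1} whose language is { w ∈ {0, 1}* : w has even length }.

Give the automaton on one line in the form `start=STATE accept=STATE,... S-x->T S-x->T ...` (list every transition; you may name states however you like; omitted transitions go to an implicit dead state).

Only the length mod 2 matters, so use a 2-cycle: from any state, every input symbol moves to the next state, wrapping s1 back to s0. Mark s0 accepting.
A 2-state machine:
        0   1  
>* s0   s1  s1 
   s1   s0  s0 
(> = start, * = accepting)

start=s0 accept=s0 s0-0->s1 s0-1->s1 s1-0->s0 s1-1->s0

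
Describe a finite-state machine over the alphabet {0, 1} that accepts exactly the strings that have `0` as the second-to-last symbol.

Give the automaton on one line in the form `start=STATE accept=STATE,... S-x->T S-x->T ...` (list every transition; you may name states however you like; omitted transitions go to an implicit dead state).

A DFA must remember the last 2 symbols (since which symbol is second-to-last isn't known until the input ends). Use one state per possible window of the last ≤2 symbols; accept from those whose window starts with `0`.
With 7 states:
        0   1  
>  q0   q1  q2 
   q1   q3  q4 
   q2   q5  q6 
 * q3   q3  q4 
 * q4   q5  q6 
   q5   q3  q4 
   q6   q5  q6 
(> = start, * = accepting)

start=q0 accept=q3,q4 q0-0->q1 q0-1->q2 q1-0->q3 q1-1->q4 q2-0->q5 q2-1->q6 q3-0->q3 q3-1->q4 q4-0->q5 q4-1->q6 q5-0->q3 q5-1->q4 q6-0->q5 q6-1->q6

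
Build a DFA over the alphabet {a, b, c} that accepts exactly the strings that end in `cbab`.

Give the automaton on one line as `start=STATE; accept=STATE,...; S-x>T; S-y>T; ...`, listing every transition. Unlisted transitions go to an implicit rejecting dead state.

Remember how much of `cbab` the current input suffix matches. State q0 means no match yet; q1 means the last symbol is `c`; q2 means the last 2 symbols are `cb`; q3 means the last 3 symbols are `cba`; q4 means the last 4 symbols are `cbab`. Only q4 accepts. On a mismatch, fall back to the longest proper suffix that is still a prefix of `cbab`.
A 5-state machine:
        a   b   c  
>  q0   q0  q0  q1 
   q1   q0  q2  q1 
   q2   q3  q0  q1 
   q3   q0  q4  q1 
 * q4   q0  q0  q1 
(> = start, * = accepting)

start=q0; accept=q4; q0-a>q0; q0-b>q0; q0-c>q1; q1-a>q0; q1-b>q2; q1-c>q1; q2-a>q3; q2-b>q0; q2-c>q1; q3-a>q0; q3-b>q4; q3-c>q1; q4-a>q0; q4-b>q0; q4-c>q1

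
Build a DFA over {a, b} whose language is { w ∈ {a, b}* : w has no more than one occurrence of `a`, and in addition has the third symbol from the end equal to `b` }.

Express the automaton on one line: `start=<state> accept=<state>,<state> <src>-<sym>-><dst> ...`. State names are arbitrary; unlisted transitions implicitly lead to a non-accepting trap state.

Handle the two conditions separately and then intersect. One (3 states) tracks the count of `a`s, saturating at 2; the other (15 states) tracks the last 3 symbols read. Each combined state is a pair, one component from each; accept when both components accept. After merging equivalent states the machine shrinks.
With 12 states:
          a    b  
>  q0     q1   q2 
   q1     q3   q4 
   q2     q5   q6 
   q3     q3   q3 
   q4     q3   q7 
   q5     q3   q8 
   q6     q9  q10 
   q7     q3  q11 
 * q8     q3   q7 
 * q9     q3   q8 
 * q10    q9  q10 
 * q11    q3  q11 
(> = start, * = accepting)

start=q0 accept=q8,q9,q10,q11 q0-a->q1 q0-b->q2 q1-a->q3 q1-b->q4 q2-a->q5 q2-b->q6 q3-a->q3 q3-b->q3 q4-a->q3 q4-b->q7 q5-a->q3 q5-b->q8 q6-a->q9 q6-b->q10 q7-a->q3 q7-b->q11 q8-a->q3 q8-b->q7 q9-a->q3 q9-b->q8 q10-a->q9 q10-b->q10 q11-a->q3 q11-b->q11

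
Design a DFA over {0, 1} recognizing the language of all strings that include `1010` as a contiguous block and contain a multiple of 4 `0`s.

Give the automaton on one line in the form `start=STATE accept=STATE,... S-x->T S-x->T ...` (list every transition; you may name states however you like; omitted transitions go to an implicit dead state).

start=S0 accept=S18 S0-0->S1 S0-1->S2 S1-0->S3 S1-1->S4 S2-0->S5 S2-1->S2 S3-0->S6 S3-1->S7 S4-0->S8 S4-1->S4 S5-0->S3 S5-1->S9 S6-0->S0 S6-1->S10 S7-0->S11 S7-1->S7 S8-0->S6 S8-1->S12 S9-0->S13 S9-1->S4 S10-0->S14 S10-1->S10 S11-0->S0 S11-1->S15 S12-0->S16 S12-1->S7 S13-0->S16 S13-1->S13 S14-0->S1 S14-1->S17 S15-0->S18 S15-1->S10 S16-0->S18 S16-1->S16 S17-0->S19 S17-1->S2 S18-0->S19 S18-1->S18 S19-0->S13 S19-1->S19

Run two small machines in parallel and take their product. The first has 5 states tracking whether and how much of `1010` has been seen; the second has 4 states tracking the count of `0`s modulo 4. A product state is a pair (one from each), accepting exactly when both do.
          0    1  
>  S0     S1   S2 
   S1     S3   S4 
   S2     S5   S2 
   S3     S6   S7 
   S4     S8   S4 
   S5     S3   S9 
   S6     S0  S10 
   S7    S11   S7 
   S8     S6  S12 
   S9    S13   S4 
   S10   S14  S10 
   S11    S0  S15 
   S12   S16   S7 
   S13   S16  S13 
   S14    S1  S17 
   S15   S18  S10 
   S16   S18  S16 
   S17   S19   S2 
 * S18   S19  S18 
   S19   S13  S19 
(> = start, * = accepting)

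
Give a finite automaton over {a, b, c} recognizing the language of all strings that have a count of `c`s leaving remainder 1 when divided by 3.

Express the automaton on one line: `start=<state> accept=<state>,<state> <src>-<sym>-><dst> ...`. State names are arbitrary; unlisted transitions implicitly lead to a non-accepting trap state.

start=S0 accept=S1 S0-a->S0 S0-b->S0 S0-c->S1 S1-a->S1 S1-b->S1 S1-c->S2 S2-a->S2 S2-b->S2 S2-c->S0

The only thing that matters is how many `c`s have appeared, reduced mod 3. Use one state per residue: S0 for 0, …, S2 for 2. Reading `c` moves to the next residue; anything else stays put. S1 is accepting.
A 3-state machine:
        a   b   c  
>  S0   S0  S0  S1 
 * S1   S1  S1  S2 
   S2   S2  S2  S0 
(> = start, * = accepting)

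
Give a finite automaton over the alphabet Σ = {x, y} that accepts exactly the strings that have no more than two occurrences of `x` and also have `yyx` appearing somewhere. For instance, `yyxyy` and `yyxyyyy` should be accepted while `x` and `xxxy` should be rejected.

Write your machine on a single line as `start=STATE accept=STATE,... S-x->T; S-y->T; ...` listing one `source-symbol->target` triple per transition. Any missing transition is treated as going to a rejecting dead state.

Run two small machines in parallel and take their product. The first has 4 states tracking the count of `x`s, saturating at 3; the second has 4 states tracking whether and how much of `yyx` has been seen. A product state is a pair (one from each), accepting exactly when both do.
A 15-state machine:
       x  y 
>  A   B  C 
   B   D  E 
   C   B  F 
   D   G  H 
   E   D  I 
   F   J  F 
   G   G  K 
   H   G  L 
   I   M  I 
 * J   M  J 
   K   G  N 
   L   O  L 
 * M   O  M 
   N   O  N 
   O   O  O 
(> = start, * = accepting)

start=A; accept=J,M; A-x->B; A-y->C; B-x->D; B-y->E; C-x->B; C-y->F; D-x->G; D-y->H; E-x->D; E-y->I; F-x->J; F-y->F; G-x->G; G-y->K; H-x->G; H-y->L; I-x->M; I-y->I; J-x->M; J-y->J; K-x->G; K-y->N; L-x->O; L-y->L; M-x->O; M-y->M; N-x->O; N-y->N; O-x->O; O-y->O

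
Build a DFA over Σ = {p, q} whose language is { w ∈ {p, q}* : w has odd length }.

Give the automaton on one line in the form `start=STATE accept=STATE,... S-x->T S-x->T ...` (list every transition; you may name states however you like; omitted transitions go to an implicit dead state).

start=S0 accept=S1 S0-p->S1 S0-q->S1 S1-p->S0 S1-q->S0

Count input length modulo 2: every symbol advances one step around the cycle S0 → S1 → S0. Accept at S1.
        p   q  
>  S0   S1  S1 
 * S1   S0  S0 
(> = start, * = accepting)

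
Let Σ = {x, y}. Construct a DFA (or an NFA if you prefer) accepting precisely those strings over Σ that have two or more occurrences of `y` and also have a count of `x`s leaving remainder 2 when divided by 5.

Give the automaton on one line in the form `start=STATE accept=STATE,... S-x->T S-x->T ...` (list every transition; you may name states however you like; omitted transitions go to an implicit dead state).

Handle the two conditions separately and then intersect. One (4 states) tracks the count of `y`s, saturating at 3; the other (5 states) tracks the count of `x`s modulo 5. Each combined state is a pair, one component from each; accept when both components accept.
          x    y  
>  q0     q1   q2 
   q1     q3   q4 
   q2     q4   q5 
   q3     q6   q7 
   q4     q7   q8 
   q5     q8   q9 
   q6    q10  q11 
   q7    q11  q12 
   q8    q12  q13 
   q9    q13   q9 
   q10    q0  q14 
   q11   q14  q15 
 * q12   q15  q16 
   q13   q16  q13 
   q14    q2  q17 
   q15   q17  q18 
 * q16   q18  q16 
   q17    q5  q19 
   q18   q19  q18 
   q19    q9  q19 
(> = start, * = accepting)

start=q0 accept=q12,q16 q0-x->q1 q0-y->q2 q1-x->q3 q1-y->q4 q2-x->q4 q2-y->q5 q3-x->q6 q3-y->q7 q4-x->q7 q4-y->q8 q5-x->q8 q5-y->q9 q6-x->q10 q6-y->q11 q7-x->q11 q7-y->q12 q8-x->q12 q8-y->q13 q9-x->q13 q9-y->q9 q10-x->q0 q10-y->q14 q11-x->q14 q11-y->q15 q12-x->q15 q12-y->q16 q13-x->q16 q13-y->q13 q14-x->q2 q14-y->q17 q15-x->q17 q15-y->q18 q16-x->q18 q16-y->q16 q17-x->q5 q17-y->q19 q18-x->q19 q18-y->q18 q19-x->q9 q19-y->q19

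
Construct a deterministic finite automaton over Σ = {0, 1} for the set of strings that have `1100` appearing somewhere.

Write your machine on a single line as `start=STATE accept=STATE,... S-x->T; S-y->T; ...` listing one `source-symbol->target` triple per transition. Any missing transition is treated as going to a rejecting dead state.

States q0..q3 record the length of the longest prefix of `1100` that matches the current input suffix. Reaching q4 means `1100` has been seen, and we stay there forever. Accept from q4.
With 5 states:
        0   1  
>  q0   q0  q1 
   q1   q0  q2 
   q2   q3  q2 
   q3   q4  q1 
 * q4   q4  q4 
(> = start, * = accepting)

start=q0; accept=q4; q0-0->q0; q0-1->q1; q1-0->q0; q1-1->q2; q2-0->q3; q2-1->q2; q3-0->q4; q3-1->q1; q4-0->q4; q4-1->q4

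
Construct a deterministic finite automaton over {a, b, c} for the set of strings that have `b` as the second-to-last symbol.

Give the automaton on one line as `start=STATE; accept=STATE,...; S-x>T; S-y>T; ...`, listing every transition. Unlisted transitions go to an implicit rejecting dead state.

start=q0; accept=q7,q8,q9; q0-a>q1; q0-b>q2; q0-c>q3; q1-a>q4; q1-b>q5; q1-c>q6; q2-a>q7; q2-b>q8; q2-c>q9; q3-a>q10; q3-b>q11; q3-c>q12; q4-a>q4; q4-b>q5; q4-c>q6; q5-a>q7; q5-b>q8; q5-c>q9; q6-a>q10; q6-b>q11; q6-c>q12; q7-a>q4; q7-b>q5; q7-c>q6; q8-a>q7; q8-b>q8; q8-c>q9; q9-a>q10; q9-b>q11; q9-c>q12; q10-a>q4; q10-b>q5; q10-c>q6; q11-a>q7; q11-b>q8; q11-c>q9; q12-a>q10; q12-b>q11; q12-c>q12

A DFA must remember the last 2 symbols (since which symbol is second-to-last isn't known until the input ends). Use one state per possible window of the last ≤2 symbols; accept from those whose window starts with `b`.
13 states suffice.
          a    b    c  
>  q0     q1   q2   q3 
   q1     q4   q5   q6 
   q2     q7   q8   q9 
   q3    q10  q11  q12 
   q4     q4   q5   q6 
   q5     q7   q8   q9 
   q6    q10  q11  q12 
 * q7     q4   q5   q6 
 * q8     q7   q8   q9 
 * q9    q10  q11  q12 
   q10    q4   q5   q6 
   q11    q7   q8   q9 
   q12   q10  q11  q12 
(> = start, * = accepting)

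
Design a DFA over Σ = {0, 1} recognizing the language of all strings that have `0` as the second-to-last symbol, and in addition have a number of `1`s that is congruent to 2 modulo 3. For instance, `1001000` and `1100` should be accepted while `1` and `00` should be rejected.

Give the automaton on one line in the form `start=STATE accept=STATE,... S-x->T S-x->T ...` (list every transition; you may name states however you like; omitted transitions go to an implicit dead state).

start=A accept=I,L A-0->B A-1->C B-0->D B-1->E C-0->F C-1->G D-0->D D-1->E E-0->F E-1->G F-0->H F-1->I G-0->J G-1->K H-0->H H-1->I I-0->J I-1->K J-0->L J-1->M K-0->N K-1->O L-0->L L-1->M M-0->N M-1->O N-0->D N-1->E O-0->F O-1->G

Handle the two conditions separately and then intersect. The first has 7 states tracking the last 2 symbols read; the second has 3 states tracking the count of `1`s modulo 3. A product state is a pair (one from each), accepting exactly when both do.
With 15 states:
       0  1 
>  A   B  C 
   B   D  E 
   C   F  G 
   D   D  E 
   E   F  G 
   F   H  I 
   G   J  K 
   H   H  I 
 * I   J  K 
   J   L  M 
   K   N  O 
 * L   L  M 
   M   N  O 
   N   D  E 
   O   F  G 
(> = start, * = accepting)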